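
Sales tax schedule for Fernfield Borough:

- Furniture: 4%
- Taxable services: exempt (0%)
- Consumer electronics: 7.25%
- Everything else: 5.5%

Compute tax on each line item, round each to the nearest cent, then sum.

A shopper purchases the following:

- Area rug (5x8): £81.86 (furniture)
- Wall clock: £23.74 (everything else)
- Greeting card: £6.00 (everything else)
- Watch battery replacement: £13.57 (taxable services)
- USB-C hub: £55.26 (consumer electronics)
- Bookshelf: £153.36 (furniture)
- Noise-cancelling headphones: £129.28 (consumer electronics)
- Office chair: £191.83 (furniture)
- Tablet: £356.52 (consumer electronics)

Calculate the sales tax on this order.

£57.94

Area rug (5x8) £81.86: furniture → 4% → £3.27
Wall clock £23.74: everything else → 5.5% → £1.31
Greeting card £6.00: everything else → 5.5% → £0.33
Watch battery replacement £13.57: taxable services → 0% → £0.00
USB-C hub £55.26: consumer electronics → 7.25% → £4.01
Bookshelf £153.36: furniture → 4% → £6.13
Noise-cancelling headphones £129.28: consumer electronics → 7.25% → £9.37
Office chair £191.83: furniture → 4% → £7.67
Tablet £356.52: consumer electronics → 7.25% → £25.85
Total tax = £3.27 + £1.31 + £0.33 + £4.01 + £6.13 + £9.37 + £7.67 + £25.85 = £57.94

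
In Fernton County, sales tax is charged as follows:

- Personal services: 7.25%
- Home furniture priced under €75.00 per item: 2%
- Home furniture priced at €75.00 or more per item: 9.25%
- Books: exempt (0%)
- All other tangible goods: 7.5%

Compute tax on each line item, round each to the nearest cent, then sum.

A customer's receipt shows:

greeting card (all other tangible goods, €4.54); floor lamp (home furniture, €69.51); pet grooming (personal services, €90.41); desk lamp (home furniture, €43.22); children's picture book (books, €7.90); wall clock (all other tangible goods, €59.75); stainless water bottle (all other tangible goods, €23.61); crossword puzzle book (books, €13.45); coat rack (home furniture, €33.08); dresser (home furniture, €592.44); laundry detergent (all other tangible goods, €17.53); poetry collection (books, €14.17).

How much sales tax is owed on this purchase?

Greeting card €4.54: all other tangible goods → 7.5% → €0.34
Floor lamp €69.51: home furniture, under €75.00 → 2% → €1.39
Pet grooming €90.41: personal services → 7.25% → €6.55
Desk lamp €43.22: home furniture, under €75.00 → 2% → €0.86
Children's picture book €7.90: books → 0% → €0.00
Wall clock €59.75: all other tangible goods → 7.5% → €4.48
Stainless water bottle €23.61: all other tangible goods → 7.5% → €1.77
Crossword puzzle book €13.45: books → 0% → €0.00
Coat rack €33.08: home furniture, under €75.00 → 2% → €0.66
Dresser €592.44: home furniture, €75.00 or more → 9.25% → €54.80
Laundry detergent €17.53: all other tangible goods → 7.5% → €1.31
Poetry collection €14.17: books → 0% → €0.00
Total tax = €0.34 + €1.39 + €6.55 + €0.86 + €4.48 + €1.77 + €0.66 + €54.80 + €1.31 = €72.16

€72.16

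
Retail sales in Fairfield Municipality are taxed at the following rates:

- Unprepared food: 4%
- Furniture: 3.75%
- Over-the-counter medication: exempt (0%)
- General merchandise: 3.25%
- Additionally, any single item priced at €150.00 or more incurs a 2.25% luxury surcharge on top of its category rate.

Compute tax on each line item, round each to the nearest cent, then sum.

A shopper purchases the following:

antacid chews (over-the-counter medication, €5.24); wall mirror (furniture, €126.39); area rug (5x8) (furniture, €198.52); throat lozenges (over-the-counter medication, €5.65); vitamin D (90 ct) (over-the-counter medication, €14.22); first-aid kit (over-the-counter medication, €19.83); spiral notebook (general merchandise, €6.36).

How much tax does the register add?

€16.86

Antacid chews €5.24: over-the-counter medication → 0% → €0.00
Wall mirror €126.39: furniture → 3.75% → €4.74
Area rug (5x8) €198.52: furniture → 3.75% + 2.25% surcharge = 6% → €11.91
Throat lozenges €5.65: over-the-counter medication → 0% → €0.00
Vitamin D (90 ct) €14.22: over-the-counter medication → 0% → €0.00
First-aid kit €19.83: over-the-counter medication → 0% → €0.00
Spiral notebook €6.36: general merchandise → 3.25% → €0.21
Total tax = €4.74 + €11.91 + €0.21 = €16.86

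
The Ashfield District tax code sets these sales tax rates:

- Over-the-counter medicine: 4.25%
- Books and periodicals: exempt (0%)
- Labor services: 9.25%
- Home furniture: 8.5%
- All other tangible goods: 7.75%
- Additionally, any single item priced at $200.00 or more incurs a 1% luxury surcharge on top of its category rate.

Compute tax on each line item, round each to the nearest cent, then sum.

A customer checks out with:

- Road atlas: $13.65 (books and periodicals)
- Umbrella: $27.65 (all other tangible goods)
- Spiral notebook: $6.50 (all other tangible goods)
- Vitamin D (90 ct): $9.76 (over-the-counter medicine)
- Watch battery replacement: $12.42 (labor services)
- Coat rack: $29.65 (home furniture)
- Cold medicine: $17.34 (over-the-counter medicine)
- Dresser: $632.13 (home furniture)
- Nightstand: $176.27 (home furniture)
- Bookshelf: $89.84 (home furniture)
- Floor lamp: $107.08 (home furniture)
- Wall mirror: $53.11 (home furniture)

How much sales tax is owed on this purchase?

Road atlas $13.65: books and periodicals → 0% → $0.00
Umbrella $27.65: all other tangible goods → 7.75% → $2.14
Spiral notebook $6.50: all other tangible goods → 7.75% → $0.50
Vitamin D (90 ct) $9.76: over-the-counter medicine → 4.25% → $0.41
Watch battery replacement $12.42: labor services → 9.25% → $1.15
Coat rack $29.65: home furniture → 8.5% → $2.52
Cold medicine $17.34: over-the-counter medicine → 4.25% → $0.74
Dresser $632.13: home furniture → 8.5% + 1% surcharge = 9.5% → $60.05
Nightstand $176.27: home furniture → 8.5% → $14.98
Bookshelf $89.84: home furniture → 8.5% → $7.64
Floor lamp $107.08: home furniture → 8.5% → $9.10
Wall mirror $53.11: home furniture → 8.5% → $4.51
Total tax = $2.14 + $0.50 + $0.41 + $1.15 + $2.52 + $0.74 + $60.05 + $14.98 + $7.64 + $9.10 + $4.51 = $103.74

$103.74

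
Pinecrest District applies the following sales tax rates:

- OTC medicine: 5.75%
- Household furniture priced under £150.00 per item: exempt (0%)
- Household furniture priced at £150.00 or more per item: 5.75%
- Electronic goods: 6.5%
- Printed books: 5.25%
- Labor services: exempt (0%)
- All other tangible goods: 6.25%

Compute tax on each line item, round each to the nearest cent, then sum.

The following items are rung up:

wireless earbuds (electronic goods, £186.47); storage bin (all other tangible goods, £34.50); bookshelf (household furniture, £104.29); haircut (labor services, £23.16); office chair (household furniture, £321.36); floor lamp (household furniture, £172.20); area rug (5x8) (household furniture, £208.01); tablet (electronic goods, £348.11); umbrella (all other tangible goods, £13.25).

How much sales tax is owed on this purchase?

Wireless earbuds £186.47: electronic goods → 6.5% → £12.12
Storage bin £34.50: all other tangible goods → 6.25% → £2.16
Bookshelf £104.29: household furniture, under £150.00 → 0% → £0.00
Haircut £23.16: labor services → 0% → £0.00
Office chair £321.36: household furniture, £150.00 or more → 5.75% → £18.48
Floor lamp £172.20: household furniture, £150.00 or more → 5.75% → £9.90
Area rug (5x8) £208.01: household furniture, £150.00 or more → 5.75% → £11.96
Tablet £348.11: electronic goods → 6.5% → £22.63
Umbrella £13.25: all other tangible goods → 6.25% → £0.83
Total tax = £12.12 + £2.16 + £18.48 + £9.90 + £11.96 + £22.63 + £0.83 = £78.08

£78.08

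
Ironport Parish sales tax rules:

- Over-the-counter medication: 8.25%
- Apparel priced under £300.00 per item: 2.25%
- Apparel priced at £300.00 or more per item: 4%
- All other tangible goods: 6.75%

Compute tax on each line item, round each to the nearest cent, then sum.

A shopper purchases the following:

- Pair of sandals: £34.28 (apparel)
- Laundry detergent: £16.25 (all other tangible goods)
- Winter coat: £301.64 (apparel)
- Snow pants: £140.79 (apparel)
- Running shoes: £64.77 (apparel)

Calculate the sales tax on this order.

Pair of sandals £34.28: apparel, under £300.00 → 2.25% → £0.77
Laundry detergent £16.25: all other tangible goods → 6.75% → £1.10
Winter coat £301.64: apparel, £300.00 or more → 4% → £12.07
Snow pants £140.79: apparel, under £300.00 → 2.25% → £3.17
Running shoes £64.77: apparel, under £300.00 → 2.25% → £1.46
Total tax = £0.77 + £1.10 + £12.07 + £3.17 + £1.46 = £18.57

£18.57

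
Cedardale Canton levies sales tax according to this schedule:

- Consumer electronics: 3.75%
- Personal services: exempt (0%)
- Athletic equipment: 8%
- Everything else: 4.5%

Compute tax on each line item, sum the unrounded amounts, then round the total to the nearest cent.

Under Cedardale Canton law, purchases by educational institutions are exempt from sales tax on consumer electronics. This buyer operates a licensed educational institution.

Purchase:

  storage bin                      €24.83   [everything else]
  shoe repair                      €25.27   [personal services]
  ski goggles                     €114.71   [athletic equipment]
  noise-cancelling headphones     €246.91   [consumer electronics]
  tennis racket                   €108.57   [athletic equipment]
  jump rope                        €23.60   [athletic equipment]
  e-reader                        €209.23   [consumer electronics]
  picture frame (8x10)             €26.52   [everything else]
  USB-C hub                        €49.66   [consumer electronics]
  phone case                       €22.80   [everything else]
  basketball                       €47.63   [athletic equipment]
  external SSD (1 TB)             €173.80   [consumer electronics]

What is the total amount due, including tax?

€1100.43

Storage bin €24.83: everything else → 4.5% → €1.11735
Shoe repair €25.27: personal services → 0% → €0.00
Ski goggles €114.71: athletic equipment → 8% → €9.1768
Noise-cancelling headphones €246.91: consumer electronics, buyer-exempt → 0% → €0.00
Tennis racket €108.57: athletic equipment → 8% → €8.6856
Jump rope €23.60: athletic equipment → 8% → €1.888
E-reader €209.23: consumer electronics, buyer-exempt → 0% → €0.00
Picture frame (8x10) €26.52: everything else → 4.5% → €1.1934
USB-C hub €49.66: consumer electronics, buyer-exempt → 0% → €0.00
Phone case €22.80: everything else → 4.5% → €1.026
Basketball €47.63: athletic equipment → 8% → €3.8104
External SSD (1 TB) €173.80: consumer electronics, buyer-exempt → 0% → €0.00
Subtotal = €1073.53; unrounded tax = €26.89755 → €26.90; total due = €1100.43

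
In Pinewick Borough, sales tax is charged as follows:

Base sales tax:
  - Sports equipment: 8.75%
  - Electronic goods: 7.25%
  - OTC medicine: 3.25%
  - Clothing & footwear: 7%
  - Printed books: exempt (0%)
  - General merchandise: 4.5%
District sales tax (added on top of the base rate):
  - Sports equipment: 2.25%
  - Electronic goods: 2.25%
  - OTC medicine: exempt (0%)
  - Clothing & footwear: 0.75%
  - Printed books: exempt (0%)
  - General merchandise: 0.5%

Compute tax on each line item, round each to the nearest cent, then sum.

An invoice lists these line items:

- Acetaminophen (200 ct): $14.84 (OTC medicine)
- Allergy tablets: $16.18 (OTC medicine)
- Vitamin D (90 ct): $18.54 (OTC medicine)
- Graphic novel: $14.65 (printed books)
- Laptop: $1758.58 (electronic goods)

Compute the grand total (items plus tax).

$1991.47

Acetaminophen (200 ct) $14.84: OTC medicine → 3.25% + 0% district = 3.25% → $0.48
Allergy tablets $16.18: OTC medicine → 3.25% + 0% district = 3.25% → $0.53
Vitamin D (90 ct) $18.54: OTC medicine → 3.25% + 0% district = 3.25% → $0.60
Graphic novel $14.65: printed books → 0% + 0% district = 0% → $0.00
Laptop $1758.58: electronic goods → 7.25% + 2.25% district = 9.5% → $167.07
Subtotal = $1822.79; tax = $168.68; total due = $1991.47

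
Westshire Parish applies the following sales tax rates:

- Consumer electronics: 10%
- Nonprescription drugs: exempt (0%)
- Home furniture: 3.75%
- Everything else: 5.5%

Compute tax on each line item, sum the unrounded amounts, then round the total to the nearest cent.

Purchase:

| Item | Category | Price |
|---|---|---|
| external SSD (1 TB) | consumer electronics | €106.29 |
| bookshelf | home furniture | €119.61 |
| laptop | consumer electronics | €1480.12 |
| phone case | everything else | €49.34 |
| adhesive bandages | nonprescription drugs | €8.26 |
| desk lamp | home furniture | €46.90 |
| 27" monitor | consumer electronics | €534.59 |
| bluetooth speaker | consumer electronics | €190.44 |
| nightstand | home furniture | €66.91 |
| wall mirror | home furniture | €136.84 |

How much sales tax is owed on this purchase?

External SSD (1 TB) €106.29: consumer electronics → 10% → €10.629
Bookshelf €119.61: home furniture → 3.75% → €4.485375
Laptop €1480.12: consumer electronics → 10% → €148.012
Phone case €49.34: everything else → 5.5% → €2.7137
Adhesive bandages €8.26: nonprescription drugs → 0% → €0.00
Desk lamp €46.90: home furniture → 3.75% → €1.75875
27" monitor €534.59: consumer electronics → 10% → €53.459
Bluetooth speaker €190.44: consumer electronics → 10% → €19.044
Nightstand €66.91: home furniture → 3.75% → €2.509125
Wall mirror €136.84: home furniture → 3.75% → €5.1315
Unrounded tax sum = €247.74245 → €247.74

€247.74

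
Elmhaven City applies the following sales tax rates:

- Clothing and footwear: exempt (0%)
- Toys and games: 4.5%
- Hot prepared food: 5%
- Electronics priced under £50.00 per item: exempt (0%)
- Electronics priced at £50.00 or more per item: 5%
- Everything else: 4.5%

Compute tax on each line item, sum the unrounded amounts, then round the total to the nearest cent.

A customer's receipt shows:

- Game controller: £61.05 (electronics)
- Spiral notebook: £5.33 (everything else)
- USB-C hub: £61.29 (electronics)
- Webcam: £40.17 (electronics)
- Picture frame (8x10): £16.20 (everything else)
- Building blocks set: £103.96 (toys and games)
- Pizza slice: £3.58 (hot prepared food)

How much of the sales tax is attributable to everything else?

Spiral notebook £5.33: everything else → 4.5% → £0.23985
Picture frame (8x10) £16.20: everything else → 4.5% → £0.729
Tax on everything else: unrounded sum = £0.96885 → £0.97

£0.97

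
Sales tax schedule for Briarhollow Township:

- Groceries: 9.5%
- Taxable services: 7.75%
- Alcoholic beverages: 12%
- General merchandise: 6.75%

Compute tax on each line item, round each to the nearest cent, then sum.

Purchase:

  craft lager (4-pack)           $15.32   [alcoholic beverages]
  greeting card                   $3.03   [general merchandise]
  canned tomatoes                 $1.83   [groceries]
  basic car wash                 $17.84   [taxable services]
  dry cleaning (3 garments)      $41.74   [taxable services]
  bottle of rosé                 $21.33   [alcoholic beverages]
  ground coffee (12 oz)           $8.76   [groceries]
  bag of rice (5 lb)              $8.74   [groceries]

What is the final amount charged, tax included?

$129.63

Craft lager (4-pack) $15.32: alcoholic beverages → 12% → $1.84
Greeting card $3.03: general merchandise → 6.75% → $0.20
Canned tomatoes $1.83: groceries → 9.5% → $0.17
Basic car wash $17.84: taxable services → 7.75% → $1.38
Dry cleaning (3 garments) $41.74: taxable services → 7.75% → $3.23
Bottle of rosé $21.33: alcoholic beverages → 12% → $2.56
Ground coffee (12 oz) $8.76: groceries → 9.5% → $0.83
Bag of rice (5 lb) $8.74: groceries → 9.5% → $0.83
Subtotal = $118.59; tax = $11.04; total due = $129.63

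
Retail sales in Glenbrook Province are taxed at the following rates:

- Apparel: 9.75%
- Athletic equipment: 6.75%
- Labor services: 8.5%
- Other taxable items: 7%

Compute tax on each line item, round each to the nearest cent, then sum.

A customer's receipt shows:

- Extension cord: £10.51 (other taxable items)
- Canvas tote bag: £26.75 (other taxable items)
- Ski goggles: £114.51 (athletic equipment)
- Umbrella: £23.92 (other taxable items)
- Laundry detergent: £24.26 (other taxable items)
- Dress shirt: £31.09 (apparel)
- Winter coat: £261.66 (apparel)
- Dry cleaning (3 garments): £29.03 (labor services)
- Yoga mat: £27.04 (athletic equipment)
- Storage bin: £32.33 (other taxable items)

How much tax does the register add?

Extension cord £10.51: other taxable items → 7% → £0.74
Canvas tote bag £26.75: other taxable items → 7% → £1.87
Ski goggles £114.51: athletic equipment → 6.75% → £7.73
Umbrella £23.92: other taxable items → 7% → £1.67
Laundry detergent £24.26: other taxable items → 7% → £1.70
Dress shirt £31.09: apparel → 9.75% → £3.03
Winter coat £261.66: apparel → 9.75% → £25.51
Dry cleaning (3 garments) £29.03: labor services → 8.5% → £2.47
Yoga mat £27.04: athletic equipment → 6.75% → £1.83
Storage bin £32.33: other taxable items → 7% → £2.26
Total tax = £0.74 + £1.87 + £7.73 + £1.67 + £1.70 + £3.03 + £25.51 + £2.47 + £1.83 + £2.26 = £48.81

£48.81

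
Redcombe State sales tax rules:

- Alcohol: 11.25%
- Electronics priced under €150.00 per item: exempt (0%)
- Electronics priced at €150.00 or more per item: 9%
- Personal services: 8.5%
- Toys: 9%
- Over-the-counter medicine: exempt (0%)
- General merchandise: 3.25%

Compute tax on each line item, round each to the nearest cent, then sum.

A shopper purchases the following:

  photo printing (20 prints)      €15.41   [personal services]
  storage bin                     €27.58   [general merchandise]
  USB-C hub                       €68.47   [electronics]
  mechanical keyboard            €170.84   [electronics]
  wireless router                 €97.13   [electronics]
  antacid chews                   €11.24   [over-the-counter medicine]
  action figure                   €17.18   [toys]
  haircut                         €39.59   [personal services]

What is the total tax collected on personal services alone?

€4.68

Photo printing (20 prints) €15.41: personal services → 8.5% → €1.31
Haircut €39.59: personal services → 8.5% → €3.37
Tax on personal services = €1.31 + €3.37 = €4.68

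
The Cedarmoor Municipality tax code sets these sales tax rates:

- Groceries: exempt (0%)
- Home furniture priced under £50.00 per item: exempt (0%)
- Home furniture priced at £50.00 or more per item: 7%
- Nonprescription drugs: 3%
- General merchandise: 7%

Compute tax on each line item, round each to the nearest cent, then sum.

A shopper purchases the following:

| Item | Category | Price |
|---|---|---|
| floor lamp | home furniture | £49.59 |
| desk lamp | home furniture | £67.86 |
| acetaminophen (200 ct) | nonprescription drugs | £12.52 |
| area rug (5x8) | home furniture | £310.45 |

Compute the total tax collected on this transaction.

£26.86

Floor lamp £49.59: home furniture, under £50.00 → 0% → £0.00
Desk lamp £67.86: home furniture, £50.00 or more → 7% → £4.75
Acetaminophen (200 ct) £12.52: nonprescription drugs → 3% → £0.38
Area rug (5x8) £310.45: home furniture, £50.00 or more → 7% → £21.73
Total tax = £4.75 + £0.38 + £21.73 = £26.86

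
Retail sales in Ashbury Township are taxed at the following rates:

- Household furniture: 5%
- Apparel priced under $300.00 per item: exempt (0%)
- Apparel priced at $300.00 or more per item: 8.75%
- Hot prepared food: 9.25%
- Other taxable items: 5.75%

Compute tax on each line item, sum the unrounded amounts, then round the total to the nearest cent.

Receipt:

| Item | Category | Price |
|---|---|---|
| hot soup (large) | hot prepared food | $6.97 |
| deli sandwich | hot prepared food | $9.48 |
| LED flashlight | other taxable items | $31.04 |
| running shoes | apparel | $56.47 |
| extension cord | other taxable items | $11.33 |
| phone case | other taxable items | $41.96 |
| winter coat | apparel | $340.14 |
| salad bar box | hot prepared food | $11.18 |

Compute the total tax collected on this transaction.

Hot soup (large) $6.97: hot prepared food → 9.25% → $0.644725
Deli sandwich $9.48: hot prepared food → 9.25% → $0.8769
LED flashlight $31.04: other taxable items → 5.75% → $1.7848
Running shoes $56.47: apparel, under $300.00 → 0% → $0.00
Extension cord $11.33: other taxable items → 5.75% → $0.651475
Phone case $41.96: other taxable items → 5.75% → $2.4127
Winter coat $340.14: apparel, $300.00 or more → 8.75% → $29.76225
Salad bar box $11.18: hot prepared food → 9.25% → $1.03415
Unrounded tax sum = $37.167 → $37.17

$37.17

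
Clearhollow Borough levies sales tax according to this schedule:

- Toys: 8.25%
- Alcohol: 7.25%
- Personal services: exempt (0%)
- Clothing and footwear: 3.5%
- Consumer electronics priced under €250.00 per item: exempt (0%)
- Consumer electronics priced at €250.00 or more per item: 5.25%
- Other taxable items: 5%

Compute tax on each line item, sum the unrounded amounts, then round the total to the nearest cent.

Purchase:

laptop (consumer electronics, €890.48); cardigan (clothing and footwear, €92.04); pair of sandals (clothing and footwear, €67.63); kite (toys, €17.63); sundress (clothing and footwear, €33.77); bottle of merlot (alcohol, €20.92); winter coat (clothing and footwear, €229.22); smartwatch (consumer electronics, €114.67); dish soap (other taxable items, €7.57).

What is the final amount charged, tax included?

€1538.82

Laptop €890.48: consumer electronics, €250.00 or more → 5.25% → €46.7502
Cardigan €92.04: clothing and footwear → 3.5% → €3.2214
Pair of sandals €67.63: clothing and footwear → 3.5% → €2.36705
Kite €17.63: toys → 8.25% → €1.454475
Sundress €33.77: clothing and footwear → 3.5% → €1.18195
Bottle of merlot €20.92: alcohol → 7.25% → €1.5167
Winter coat €229.22: clothing and footwear → 3.5% → €8.0227
Smartwatch €114.67: consumer electronics, under €250.00 → 0% → €0.00
Dish soap €7.57: other taxable items → 5% → €0.3785
Subtotal = €1473.93; unrounded tax = €64.892975 → €64.89; total due = €1538.82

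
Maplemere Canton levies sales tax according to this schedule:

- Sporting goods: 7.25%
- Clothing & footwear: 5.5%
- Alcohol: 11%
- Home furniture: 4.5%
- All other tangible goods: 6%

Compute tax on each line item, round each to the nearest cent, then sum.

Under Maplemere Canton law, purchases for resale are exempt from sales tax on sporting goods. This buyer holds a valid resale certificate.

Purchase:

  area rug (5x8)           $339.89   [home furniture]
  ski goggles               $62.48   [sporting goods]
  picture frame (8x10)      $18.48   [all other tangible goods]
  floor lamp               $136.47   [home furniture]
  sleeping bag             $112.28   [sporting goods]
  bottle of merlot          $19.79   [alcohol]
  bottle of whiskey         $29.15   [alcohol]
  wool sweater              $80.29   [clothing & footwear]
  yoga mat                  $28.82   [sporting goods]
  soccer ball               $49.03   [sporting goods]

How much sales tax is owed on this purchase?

$32.36

Area rug (5x8) $339.89: home furniture → 4.5% → $15.30
Ski goggles $62.48: sporting goods, buyer-exempt → 0% → $0.00
Picture frame (8x10) $18.48: all other tangible goods → 6% → $1.11
Floor lamp $136.47: home furniture → 4.5% → $6.14
Sleeping bag $112.28: sporting goods, buyer-exempt → 0% → $0.00
Bottle of merlot $19.79: alcohol → 11% → $2.18
Bottle of whiskey $29.15: alcohol → 11% → $3.21
Wool sweater $80.29: clothing & footwear → 5.5% → $4.42
Yoga mat $28.82: sporting goods, buyer-exempt → 0% → $0.00
Soccer ball $49.03: sporting goods, buyer-exempt → 0% → $0.00
Total tax = $15.30 + $1.11 + $6.14 + $2.18 + $3.21 + $4.42 = $32.36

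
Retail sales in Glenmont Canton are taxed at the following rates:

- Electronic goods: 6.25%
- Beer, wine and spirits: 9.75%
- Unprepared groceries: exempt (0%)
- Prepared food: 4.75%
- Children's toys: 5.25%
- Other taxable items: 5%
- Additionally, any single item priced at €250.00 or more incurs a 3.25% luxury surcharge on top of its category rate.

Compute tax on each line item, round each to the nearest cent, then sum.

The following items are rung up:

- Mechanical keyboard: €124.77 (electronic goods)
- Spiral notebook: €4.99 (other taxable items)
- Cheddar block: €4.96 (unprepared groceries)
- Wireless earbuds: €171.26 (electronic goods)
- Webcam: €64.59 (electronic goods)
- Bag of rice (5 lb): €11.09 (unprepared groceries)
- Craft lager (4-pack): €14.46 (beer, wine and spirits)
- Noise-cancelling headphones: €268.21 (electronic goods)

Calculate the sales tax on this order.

Mechanical keyboard €124.77: electronic goods → 6.25% → €7.80
Spiral notebook €4.99: other taxable items → 5% → €0.25
Cheddar block €4.96: unprepared groceries → 0% → €0.00
Wireless earbuds €171.26: electronic goods → 6.25% → €10.70
Webcam €64.59: electronic goods → 6.25% → €4.04
Bag of rice (5 lb) €11.09: unprepared groceries → 0% → €0.00
Craft lager (4-pack) €14.46: beer, wine and spirits → 9.75% → €1.41
Noise-cancelling headphones €268.21: electronic goods → 6.25% + 3.25% surcharge = 9.5% → €25.48
Total tax = €7.80 + €0.25 + €10.70 + €4.04 + €1.41 + €25.48 = €49.68

€49.68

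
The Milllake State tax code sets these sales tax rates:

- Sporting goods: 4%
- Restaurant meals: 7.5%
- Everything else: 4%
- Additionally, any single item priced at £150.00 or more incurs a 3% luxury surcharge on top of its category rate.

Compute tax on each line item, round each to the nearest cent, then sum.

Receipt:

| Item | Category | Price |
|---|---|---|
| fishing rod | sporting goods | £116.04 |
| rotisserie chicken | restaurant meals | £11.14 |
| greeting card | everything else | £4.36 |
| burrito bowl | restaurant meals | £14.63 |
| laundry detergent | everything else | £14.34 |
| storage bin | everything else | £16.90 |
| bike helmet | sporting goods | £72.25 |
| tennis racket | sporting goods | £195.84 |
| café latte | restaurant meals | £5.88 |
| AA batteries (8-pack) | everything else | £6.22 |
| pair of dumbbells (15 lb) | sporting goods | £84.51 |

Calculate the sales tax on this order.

Fishing rod £116.04: sporting goods → 4% → £4.64
Rotisserie chicken £11.14: restaurant meals → 7.5% → £0.84
Greeting card £4.36: everything else → 4% → £0.17
Burrito bowl £14.63: restaurant meals → 7.5% → £1.10
Laundry detergent £14.34: everything else → 4% → £0.57
Storage bin £16.90: everything else → 4% → £0.68
Bike helmet £72.25: sporting goods → 4% → £2.89
Tennis racket £195.84: sporting goods → 4% + 3% surcharge = 7% → £13.71
Café latte £5.88: restaurant meals → 7.5% → £0.44
AA batteries (8-pack) £6.22: everything else → 4% → £0.25
Pair of dumbbells (15 lb) £84.51: sporting goods → 4% → £3.38
Total tax = £4.64 + £0.84 + £0.17 + £1.10 + £0.57 + £0.68 + £2.89 + £13.71 + £0.44 + £0.25 + £3.38 = £28.67

£28.67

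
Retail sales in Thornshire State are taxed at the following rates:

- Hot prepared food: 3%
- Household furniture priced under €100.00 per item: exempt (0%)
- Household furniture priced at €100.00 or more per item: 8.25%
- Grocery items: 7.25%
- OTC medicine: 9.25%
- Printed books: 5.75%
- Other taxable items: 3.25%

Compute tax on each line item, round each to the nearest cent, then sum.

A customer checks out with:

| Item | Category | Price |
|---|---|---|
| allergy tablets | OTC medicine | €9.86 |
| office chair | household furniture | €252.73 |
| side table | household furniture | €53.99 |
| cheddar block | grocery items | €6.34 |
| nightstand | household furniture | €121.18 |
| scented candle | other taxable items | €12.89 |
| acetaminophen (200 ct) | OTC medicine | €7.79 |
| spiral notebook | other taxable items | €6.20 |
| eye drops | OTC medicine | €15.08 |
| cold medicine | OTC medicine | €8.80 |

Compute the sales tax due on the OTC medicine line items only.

Allergy tablets €9.86: OTC medicine → 9.25% → €0.91
Acetaminophen (200 ct) €7.79: OTC medicine → 9.25% → €0.72
Eye drops €15.08: OTC medicine → 9.25% → €1.39
Cold medicine €8.80: OTC medicine → 9.25% → €0.81
Tax on OTC medicine = €0.91 + €0.72 + €1.39 + €0.81 = €3.83

€3.83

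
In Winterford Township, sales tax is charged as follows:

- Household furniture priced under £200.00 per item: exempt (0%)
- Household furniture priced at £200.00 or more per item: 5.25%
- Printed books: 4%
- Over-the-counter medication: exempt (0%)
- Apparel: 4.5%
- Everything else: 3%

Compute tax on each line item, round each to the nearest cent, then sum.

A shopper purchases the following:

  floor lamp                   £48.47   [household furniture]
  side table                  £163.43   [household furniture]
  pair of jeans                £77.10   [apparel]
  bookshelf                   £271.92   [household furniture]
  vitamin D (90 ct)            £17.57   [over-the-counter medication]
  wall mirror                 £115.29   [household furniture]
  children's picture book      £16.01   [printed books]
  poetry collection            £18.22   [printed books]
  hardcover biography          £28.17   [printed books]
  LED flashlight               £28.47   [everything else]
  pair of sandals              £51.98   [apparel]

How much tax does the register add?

£23.44

Floor lamp £48.47: household furniture, under £200.00 → 0% → £0.00
Side table £163.43: household furniture, under £200.00 → 0% → £0.00
Pair of jeans £77.10: apparel → 4.5% → £3.47
Bookshelf £271.92: household furniture, £200.00 or more → 5.25% → £14.28
Vitamin D (90 ct) £17.57: over-the-counter medication → 0% → £0.00
Wall mirror £115.29: household furniture, under £200.00 → 0% → £0.00
Children's picture book £16.01: printed books → 4% → £0.64
Poetry collection £18.22: printed books → 4% → £0.73
Hardcover biography £28.17: printed books → 4% → £1.13
LED flashlight £28.47: everything else → 3% → £0.85
Pair of sandals £51.98: apparel → 4.5% → £2.34
Total tax = £3.47 + £14.28 + £0.64 + £0.73 + £1.13 + £0.85 + £2.34 = £23.44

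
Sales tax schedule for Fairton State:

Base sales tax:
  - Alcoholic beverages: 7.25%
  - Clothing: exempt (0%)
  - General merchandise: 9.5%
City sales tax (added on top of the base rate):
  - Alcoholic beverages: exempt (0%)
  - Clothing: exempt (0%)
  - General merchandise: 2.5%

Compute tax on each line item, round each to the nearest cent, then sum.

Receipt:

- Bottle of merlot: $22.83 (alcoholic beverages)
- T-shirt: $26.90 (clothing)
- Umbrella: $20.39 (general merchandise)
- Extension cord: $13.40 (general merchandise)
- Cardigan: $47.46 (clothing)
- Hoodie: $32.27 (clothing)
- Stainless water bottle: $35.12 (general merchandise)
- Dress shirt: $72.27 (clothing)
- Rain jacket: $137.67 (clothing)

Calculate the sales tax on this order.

Bottle of merlot $22.83: alcoholic beverages → 7.25% + 0% city = 7.25% → $1.66
T-shirt $26.90: clothing → 0% + 0% city = 0% → $0.00
Umbrella $20.39: general merchandise → 9.5% + 2.5% city = 12% → $2.45
Extension cord $13.40: general merchandise → 9.5% + 2.5% city = 12% → $1.61
Cardigan $47.46: clothing → 0% + 0% city = 0% → $0.00
Hoodie $32.27: clothing → 0% + 0% city = 0% → $0.00
Stainless water bottle $35.12: general merchandise → 9.5% + 2.5% city = 12% → $4.21
Dress shirt $72.27: clothing → 0% + 0% city = 0% → $0.00
Rain jacket $137.67: clothing → 0% + 0% city = 0% → $0.00
Total tax = $1.66 + $2.45 + $1.61 + $4.21 = $9.93

$9.93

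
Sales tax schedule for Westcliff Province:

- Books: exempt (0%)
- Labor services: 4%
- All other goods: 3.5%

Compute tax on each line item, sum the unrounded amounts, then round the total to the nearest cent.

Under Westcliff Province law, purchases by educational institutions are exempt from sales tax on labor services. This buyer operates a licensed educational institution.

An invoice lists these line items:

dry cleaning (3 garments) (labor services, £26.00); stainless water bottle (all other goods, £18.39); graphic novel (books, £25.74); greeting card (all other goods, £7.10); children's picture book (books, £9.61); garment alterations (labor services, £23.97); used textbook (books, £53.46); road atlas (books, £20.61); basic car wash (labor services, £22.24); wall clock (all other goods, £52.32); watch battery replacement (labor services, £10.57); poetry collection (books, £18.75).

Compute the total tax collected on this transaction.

Dry cleaning (3 garments) £26.00: labor services, buyer-exempt → 0% → £0.00
Stainless water bottle £18.39: all other goods → 3.5% → £0.64365
Graphic novel £25.74: books → 0% → £0.00
Greeting card £7.10: all other goods → 3.5% → £0.2485
Children's picture book £9.61: books → 0% → £0.00
Garment alterations £23.97: labor services, buyer-exempt → 0% → £0.00
Used textbook £53.46: books → 0% → £0.00
Road atlas £20.61: books → 0% → £0.00
Basic car wash £22.24: labor services, buyer-exempt → 0% → £0.00
Wall clock £52.32: all other goods → 3.5% → £1.8312
Watch battery replacement £10.57: labor services, buyer-exempt → 0% → £0.00
Poetry collection £18.75: books → 0% → £0.00
Unrounded tax sum = £2.72335 → £2.72

£2.72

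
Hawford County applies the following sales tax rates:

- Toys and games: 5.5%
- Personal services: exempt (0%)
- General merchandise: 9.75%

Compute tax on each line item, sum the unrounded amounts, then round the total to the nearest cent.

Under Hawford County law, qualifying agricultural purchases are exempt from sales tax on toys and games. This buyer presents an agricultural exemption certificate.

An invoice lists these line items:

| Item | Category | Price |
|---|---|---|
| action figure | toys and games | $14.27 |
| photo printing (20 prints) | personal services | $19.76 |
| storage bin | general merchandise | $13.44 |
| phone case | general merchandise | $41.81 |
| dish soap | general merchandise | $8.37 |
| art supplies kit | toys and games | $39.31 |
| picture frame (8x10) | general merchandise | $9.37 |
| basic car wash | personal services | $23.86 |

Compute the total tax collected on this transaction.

Action figure $14.27: toys and games, buyer-exempt → 0% → $0.00
Photo printing (20 prints) $19.76: personal services → 0% → $0.00
Storage bin $13.44: general merchandise → 9.75% → $1.3104
Phone case $41.81: general merchandise → 9.75% → $4.076475
Dish soap $8.37: general merchandise → 9.75% → $0.816075
Art supplies kit $39.31: toys and games, buyer-exempt → 0% → $0.00
Picture frame (8x10) $9.37: general merchandise → 9.75% → $0.913575
Basic car wash $23.86: personal services → 0% → $0.00
Unrounded tax sum = $7.116525 → $7.12

$7.12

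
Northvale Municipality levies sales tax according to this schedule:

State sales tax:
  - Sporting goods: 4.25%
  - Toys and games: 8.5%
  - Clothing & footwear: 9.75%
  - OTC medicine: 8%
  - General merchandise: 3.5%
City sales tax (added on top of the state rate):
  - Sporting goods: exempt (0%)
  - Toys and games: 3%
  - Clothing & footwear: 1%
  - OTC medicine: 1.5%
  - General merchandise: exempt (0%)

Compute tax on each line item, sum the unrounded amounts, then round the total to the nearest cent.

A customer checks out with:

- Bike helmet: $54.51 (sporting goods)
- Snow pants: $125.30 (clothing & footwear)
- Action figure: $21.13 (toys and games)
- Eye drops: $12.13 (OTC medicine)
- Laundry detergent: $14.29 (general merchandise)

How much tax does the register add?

Bike helmet $54.51: sporting goods → 4.25% + 0% city = 4.25% → $2.316675
Snow pants $125.30: clothing & footwear → 9.75% + 1% city = 10.75% → $13.46975
Action figure $21.13: toys and games → 8.5% + 3% city = 11.5% → $2.42995
Eye drops $12.13: OTC medicine → 8% + 1.5% city = 9.5% → $1.15235
Laundry detergent $14.29: general merchandise → 3.5% + 0% city = 3.5% → $0.50015
Unrounded tax sum = $19.868875 → $19.87

$19.87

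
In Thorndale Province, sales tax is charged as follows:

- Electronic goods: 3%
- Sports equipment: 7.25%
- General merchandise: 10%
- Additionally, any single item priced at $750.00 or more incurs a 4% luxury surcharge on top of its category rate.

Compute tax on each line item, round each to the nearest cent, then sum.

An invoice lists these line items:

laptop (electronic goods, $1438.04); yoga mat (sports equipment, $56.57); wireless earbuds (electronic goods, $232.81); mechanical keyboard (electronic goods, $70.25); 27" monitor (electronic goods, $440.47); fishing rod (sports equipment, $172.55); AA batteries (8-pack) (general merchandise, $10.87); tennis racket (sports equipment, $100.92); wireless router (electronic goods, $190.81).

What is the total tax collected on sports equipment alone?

Yoga mat $56.57: sports equipment → 7.25% → $4.10
Fishing rod $172.55: sports equipment → 7.25% → $12.51
Tennis racket $100.92: sports equipment → 7.25% → $7.32
Tax on sports equipment = $4.10 + $12.51 + $7.32 = $23.93

$23.93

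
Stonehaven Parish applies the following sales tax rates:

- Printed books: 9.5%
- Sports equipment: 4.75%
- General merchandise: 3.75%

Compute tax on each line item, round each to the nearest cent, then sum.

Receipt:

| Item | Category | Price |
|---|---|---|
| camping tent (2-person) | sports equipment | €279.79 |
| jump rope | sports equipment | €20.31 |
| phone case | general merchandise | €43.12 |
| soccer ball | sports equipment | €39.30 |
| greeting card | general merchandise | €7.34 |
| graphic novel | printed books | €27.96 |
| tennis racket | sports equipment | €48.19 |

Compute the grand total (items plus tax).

Camping tent (2-person) €279.79: sports equipment → 4.75% → €13.29
Jump rope €20.31: sports equipment → 4.75% → €0.96
Phone case €43.12: general merchandise → 3.75% → €1.62
Soccer ball €39.30: sports equipment → 4.75% → €1.87
Greeting card €7.34: general merchandise → 3.75% → €0.28
Graphic novel €27.96: printed books → 9.5% → €2.66
Tennis racket €48.19: sports equipment → 4.75% → €2.29
Subtotal = €466.01; tax = €22.97; total due = €488.98

€488.98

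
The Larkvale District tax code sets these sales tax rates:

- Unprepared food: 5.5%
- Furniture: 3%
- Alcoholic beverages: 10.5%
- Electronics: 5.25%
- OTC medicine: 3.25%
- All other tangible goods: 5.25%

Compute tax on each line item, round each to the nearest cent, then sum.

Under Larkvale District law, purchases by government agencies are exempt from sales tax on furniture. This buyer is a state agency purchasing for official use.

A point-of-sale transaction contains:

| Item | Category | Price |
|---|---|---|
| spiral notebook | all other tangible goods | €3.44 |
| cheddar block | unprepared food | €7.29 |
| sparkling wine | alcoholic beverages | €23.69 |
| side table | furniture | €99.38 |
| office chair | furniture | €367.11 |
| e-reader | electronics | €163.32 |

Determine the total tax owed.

Spiral notebook €3.44: all other tangible goods → 5.25% → €0.18
Cheddar block €7.29: unprepared food → 5.5% → €0.40
Sparkling wine €23.69: alcoholic beverages → 10.5% → €2.49
Side table €99.38: furniture, buyer-exempt → 0% → €0.00
Office chair €367.11: furniture, buyer-exempt → 0% → €0.00
E-reader €163.32: electronics → 5.25% → €8.57
Total tax = €0.18 + €0.40 + €2.49 + €8.57 = €11.64

€11.64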